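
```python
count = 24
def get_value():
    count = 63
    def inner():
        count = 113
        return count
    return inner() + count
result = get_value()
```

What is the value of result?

Step 1: get_value() has local count = 63. inner() has local count = 113.
Step 2: inner() returns its local count = 113.
Step 3: get_value() returns 113 + its own count (63) = 176

The answer is 176.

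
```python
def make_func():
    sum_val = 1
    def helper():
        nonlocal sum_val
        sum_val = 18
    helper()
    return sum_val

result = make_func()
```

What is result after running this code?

Step 1: make_func() sets sum_val = 1.
Step 2: helper() uses nonlocal to reassign sum_val = 18.
Step 3: result = 18

The answer is 18.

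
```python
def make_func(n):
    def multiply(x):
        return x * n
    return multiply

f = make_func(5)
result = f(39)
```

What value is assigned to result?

Step 1: make_func(5) returns multiply closure with n = 5.
Step 2: f(39) computes 39 * 5 = 195.
Step 3: result = 195

The answer is 195.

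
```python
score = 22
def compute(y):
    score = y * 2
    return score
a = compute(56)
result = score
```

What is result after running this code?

Step 1: Global score = 22.
Step 2: compute(56) creates local score = 56 * 2 = 112.
Step 3: Global score unchanged because no global keyword. result = 22

The answer is 22.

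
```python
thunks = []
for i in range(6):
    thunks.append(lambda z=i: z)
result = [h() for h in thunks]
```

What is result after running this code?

Step 1: Default arg z=i captures i at each iteration.
Step 2: Each lambda has its own default: 0, 1, ..., 5.
Step 3: result = [0, 1, 2, 3, 4, 5]

The answer is [0, 1, 2, 3, 4, 5].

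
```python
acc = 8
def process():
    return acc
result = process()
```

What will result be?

Step 1: acc = 8 is defined in the global scope.
Step 2: process() looks up acc. No local acc exists, so Python checks the global scope via LEGB rule and finds acc = 8.
Step 3: result = 8

The answer is 8.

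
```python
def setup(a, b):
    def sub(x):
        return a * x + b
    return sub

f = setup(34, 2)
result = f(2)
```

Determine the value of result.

Step 1: setup(34, 2) captures a = 34, b = 2.
Step 2: f(2) computes 34 * 2 + 2 = 70.
Step 3: result = 70

The answer is 70.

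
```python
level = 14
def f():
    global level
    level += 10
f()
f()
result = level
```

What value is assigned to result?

Step 1: level = 14.
Step 2: First f(): level = 14 + 10 = 24.
Step 3: Second f(): level = 24 + 10 = 34. result = 34

The answer is 34.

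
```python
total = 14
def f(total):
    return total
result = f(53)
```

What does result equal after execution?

Step 1: Global total = 14.
Step 2: f(53) takes parameter total = 53, which shadows the global.
Step 3: result = 53

The answer is 53.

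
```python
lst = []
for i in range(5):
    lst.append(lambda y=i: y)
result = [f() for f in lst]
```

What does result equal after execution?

Step 1: Default arg y=i captures i at each iteration.
Step 2: Each lambda has its own default: 0, 1, ..., 4.
Step 3: result = [0, 1, 2, 3, 4]

The answer is [0, 1, 2, 3, 4].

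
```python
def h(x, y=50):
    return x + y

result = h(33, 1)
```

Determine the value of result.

Step 1: h(33, 1) overrides default y with 1.
Step 2: Returns 33 + 1 = 34.
Step 3: result = 34

The answer is 34.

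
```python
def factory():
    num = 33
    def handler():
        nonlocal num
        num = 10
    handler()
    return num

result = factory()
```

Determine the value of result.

Step 1: factory() sets num = 33.
Step 2: handler() uses nonlocal to reassign num = 10.
Step 3: result = 10

The answer is 10.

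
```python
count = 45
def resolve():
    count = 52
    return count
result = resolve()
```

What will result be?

Step 1: Global count = 45.
Step 2: resolve() creates local count = 52, shadowing the global.
Step 3: Returns local count = 52. result = 52

The answer is 52.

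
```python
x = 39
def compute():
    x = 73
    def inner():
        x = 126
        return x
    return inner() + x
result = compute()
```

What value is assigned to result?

Step 1: compute() has local x = 73. inner() has local x = 126.
Step 2: inner() returns its local x = 126.
Step 3: compute() returns 126 + its own x (73) = 199

The answer is 199.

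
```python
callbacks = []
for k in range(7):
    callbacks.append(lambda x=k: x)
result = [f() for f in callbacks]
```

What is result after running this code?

Step 1: Default arg x=k captures k at each iteration.
Step 2: Each lambda has its own default: 0, 1, ..., 6.
Step 3: result = [0, 1, 2, 3, 4, 5, 6]

The answer is [0, 1, 2, 3, 4, 5, 6].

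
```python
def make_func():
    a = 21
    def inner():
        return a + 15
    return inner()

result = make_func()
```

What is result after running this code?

Step 1: make_func() defines a = 21.
Step 2: inner() reads a = 21 from enclosing scope, returns 21 + 15 = 36.
Step 3: result = 36

The answer is 36.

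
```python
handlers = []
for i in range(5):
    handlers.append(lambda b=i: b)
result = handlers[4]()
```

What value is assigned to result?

Step 1: Default argument b=i captures i's value at each iteration.
Step 2: handlers[4] captured b = 4 when i was 4.
Step 3: result = 4

The answer is 4.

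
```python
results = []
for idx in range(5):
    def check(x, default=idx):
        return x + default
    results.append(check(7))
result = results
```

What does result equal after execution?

Step 1: Default argument default=idx is evaluated at function definition time.
Step 2: Each iteration creates check with default = current idx value.
Step 3: check(7) returns 7 + default. results = [7, 8, 9, 10, 11]

The answer is [7, 8, 9, 10, 11].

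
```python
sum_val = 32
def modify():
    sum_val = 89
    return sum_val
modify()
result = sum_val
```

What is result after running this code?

Step 1: Global sum_val = 32.
Step 2: modify() creates local sum_val = 89 (shadow, not modification).
Step 3: After modify() returns, global sum_val is unchanged. result = 32

The answer is 32.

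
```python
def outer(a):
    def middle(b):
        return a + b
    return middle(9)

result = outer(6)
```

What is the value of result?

Step 1: outer(6) passes a = 6.
Step 2: middle(9) has b = 9, reads a = 6 from enclosing.
Step 3: result = 6 + 9 = 15

The answer is 15.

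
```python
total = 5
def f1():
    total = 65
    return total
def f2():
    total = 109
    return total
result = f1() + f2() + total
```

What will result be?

Step 1: Each function shadows global total with its own local.
Step 2: f1() returns 65, f2() returns 109.
Step 3: Global total = 5 is unchanged. result = 65 + 109 + 5 = 179

The answer is 179.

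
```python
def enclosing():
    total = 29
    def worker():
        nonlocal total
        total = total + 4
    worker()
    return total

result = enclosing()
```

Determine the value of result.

Step 1: enclosing() sets total = 29.
Step 2: worker() uses nonlocal to modify total in enclosing's scope: total = 29 + 4 = 33.
Step 3: enclosing() returns the modified total = 33

The answer is 33.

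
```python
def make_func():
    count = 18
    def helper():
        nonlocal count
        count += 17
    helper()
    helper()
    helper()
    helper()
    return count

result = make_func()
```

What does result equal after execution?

Step 1: count starts at 18.
Step 2: helper() is called 4 times, each adding 17.
Step 3: count = 18 + 17 * 4 = 86

The answer is 86.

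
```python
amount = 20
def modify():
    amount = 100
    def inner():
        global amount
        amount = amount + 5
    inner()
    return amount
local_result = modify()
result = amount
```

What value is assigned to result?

Step 1: Global amount = 20. modify() creates local amount = 100.
Step 2: inner() declares global amount and adds 5: global amount = 20 + 5 = 25.
Step 3: modify() returns its local amount = 100 (unaffected by inner).
Step 4: result = global amount = 25

The answer is 25.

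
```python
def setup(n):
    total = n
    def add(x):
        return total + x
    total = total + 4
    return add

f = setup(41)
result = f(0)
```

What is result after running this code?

Step 1: setup(41) sets total = 41, then total = 41 + 4 = 45.
Step 2: Closures capture by reference, so add sees total = 45.
Step 3: f(0) returns 45 + 0 = 45

The answer is 45.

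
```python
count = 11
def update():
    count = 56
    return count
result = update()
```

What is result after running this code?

Step 1: Global count = 11.
Step 2: update() creates local count = 56, shadowing the global.
Step 3: Returns local count = 56. result = 56

The answer is 56.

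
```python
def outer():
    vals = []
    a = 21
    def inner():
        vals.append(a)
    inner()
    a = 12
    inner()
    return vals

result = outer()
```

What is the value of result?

Step 1: a = 21. inner() appends current a to vals.
Step 2: First inner(): appends 21. Then a = 12.
Step 3: Second inner(): appends 12 (closure sees updated a). result = [21, 12]

The answer is [21, 12].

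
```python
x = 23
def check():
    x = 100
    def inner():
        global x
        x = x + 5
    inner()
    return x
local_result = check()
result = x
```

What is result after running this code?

Step 1: Global x = 23. check() creates local x = 100.
Step 2: inner() declares global x and adds 5: global x = 23 + 5 = 28.
Step 3: check() returns its local x = 100 (unaffected by inner).
Step 4: result = global x = 28

The answer is 28.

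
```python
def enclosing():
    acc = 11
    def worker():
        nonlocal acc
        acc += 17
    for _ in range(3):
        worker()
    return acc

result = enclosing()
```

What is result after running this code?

Step 1: acc = 11.
Step 2: worker() is called 3 times in a loop, each adding 17 via nonlocal.
Step 3: acc = 11 + 17 * 3 = 62

The answer is 62.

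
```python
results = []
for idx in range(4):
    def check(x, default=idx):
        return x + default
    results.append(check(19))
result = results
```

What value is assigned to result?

Step 1: Default argument default=idx is evaluated at function definition time.
Step 2: Each iteration creates check with default = current idx value.
Step 3: check(19) returns 19 + default. results = [19, 20, 21, 22]

The answer is [19, 20, 21, 22].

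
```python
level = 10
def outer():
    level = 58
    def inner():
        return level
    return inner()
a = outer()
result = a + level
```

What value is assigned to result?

Step 1: outer() has local level = 58. inner() reads from enclosing.
Step 2: outer() returns 58. Global level = 10 unchanged.
Step 3: result = 58 + 10 = 68

The answer is 68.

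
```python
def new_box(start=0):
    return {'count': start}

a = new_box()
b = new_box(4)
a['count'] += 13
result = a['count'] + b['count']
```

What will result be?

Step 1: new_box() returns a new dict each call (immutable default 0).
Step 2: a = {'count': 0}, b = {'count': 4}.
Step 3: a['count'] += 13 = 13. result = 13 + 4 = 17

The answer is 17.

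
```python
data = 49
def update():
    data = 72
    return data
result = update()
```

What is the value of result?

Step 1: Global data = 49.
Step 2: update() creates local data = 72, shadowing the global.
Step 3: Returns local data = 72. result = 72

The answer is 72.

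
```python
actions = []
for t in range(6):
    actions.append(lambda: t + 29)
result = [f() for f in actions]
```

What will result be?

Step 1: All lambdas capture t by reference. After the loop, t = 5.
Step 2: Each call returns 5 + 29 = 34.
Step 3: result = [34, 34, 34, 34, 34, 34]

The answer is [34, 34, 34, 34, 34, 34].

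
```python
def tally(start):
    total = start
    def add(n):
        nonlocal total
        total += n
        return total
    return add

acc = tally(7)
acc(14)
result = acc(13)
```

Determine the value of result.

Step 1: tally(7) creates closure with total = 7.
Step 2: First acc(14): total = 7 + 14 = 21.
Step 3: Second acc(13): total = 21 + 13 = 34. result = 34

The answer is 34.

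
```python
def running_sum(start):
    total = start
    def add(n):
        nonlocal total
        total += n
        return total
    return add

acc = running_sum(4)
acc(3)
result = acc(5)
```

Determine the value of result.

Step 1: running_sum(4) creates closure with total = 4.
Step 2: First acc(3): total = 4 + 3 = 7.
Step 3: Second acc(5): total = 7 + 5 = 12. result = 12

The answer is 12.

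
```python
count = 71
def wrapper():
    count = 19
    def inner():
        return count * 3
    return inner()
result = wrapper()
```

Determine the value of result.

Step 1: wrapper() shadows global count with count = 19.
Step 2: inner() finds count = 19 in enclosing scope, computes 19 * 3 = 57.
Step 3: result = 57

The answer is 57.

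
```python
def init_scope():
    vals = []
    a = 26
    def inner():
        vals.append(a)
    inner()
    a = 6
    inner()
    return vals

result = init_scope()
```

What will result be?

Step 1: a = 26. inner() appends current a to vals.
Step 2: First inner(): appends 26. Then a = 6.
Step 3: Second inner(): appends 6 (closure sees updated a). result = [26, 6]

The answer is [26, 6].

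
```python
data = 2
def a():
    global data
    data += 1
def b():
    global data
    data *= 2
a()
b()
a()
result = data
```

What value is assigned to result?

Step 1: data = 2.
Step 2: a(): data = 2 + 1 = 3.
Step 3: b(): data = 3 * 2 = 6.
Step 4: a(): data = 6 + 1 = 7

The answer is 7.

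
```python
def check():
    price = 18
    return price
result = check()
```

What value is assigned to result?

Step 1: check() defines price = 18 in its local scope.
Step 2: return price finds the local variable price = 18.
Step 3: result = 18

The answer is 18.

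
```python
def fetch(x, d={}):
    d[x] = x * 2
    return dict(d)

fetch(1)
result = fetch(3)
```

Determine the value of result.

Step 1: Mutable default dict is shared across calls.
Step 2: First call adds 1: 2. Second call adds 3: 6.
Step 3: result = {1: 2, 3: 6}

The answer is {1: 2, 3: 6}.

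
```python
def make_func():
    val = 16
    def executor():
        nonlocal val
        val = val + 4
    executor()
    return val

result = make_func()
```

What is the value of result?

Step 1: make_func() sets val = 16.
Step 2: executor() uses nonlocal to modify val in make_func's scope: val = 16 + 4 = 20.
Step 3: make_func() returns the modified val = 20

The answer is 20.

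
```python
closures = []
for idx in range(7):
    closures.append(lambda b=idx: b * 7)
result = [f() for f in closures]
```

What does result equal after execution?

Step 1: Default arg b=idx captures idx at each iteration.
Step 2: closures[k] has b defaulting to k, returns k * 7.
Step 3: result = [0, 7, 14, 21, 28, 35, 42]

The answer is [0, 7, 14, 21, 28, 35, 42].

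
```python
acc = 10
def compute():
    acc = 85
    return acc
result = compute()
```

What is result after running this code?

Step 1: Global acc = 10.
Step 2: compute() creates local acc = 85, shadowing the global.
Step 3: Returns local acc = 85. result = 85

The answer is 85.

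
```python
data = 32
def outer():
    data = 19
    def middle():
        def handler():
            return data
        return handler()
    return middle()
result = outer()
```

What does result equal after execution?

Step 1: outer() defines data = 19. middle() and handler() have no local data.
Step 2: handler() checks local (none), enclosing middle() (none), enclosing outer() and finds data = 19.
Step 3: result = 19

The answer is 19.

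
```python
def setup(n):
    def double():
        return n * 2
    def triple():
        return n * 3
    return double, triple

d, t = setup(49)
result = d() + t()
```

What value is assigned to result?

Step 1: Both closures capture the same n = 49.
Step 2: d() = 49 * 2 = 98, t() = 49 * 3 = 147.
Step 3: result = 98 + 147 = 245

The answer is 245.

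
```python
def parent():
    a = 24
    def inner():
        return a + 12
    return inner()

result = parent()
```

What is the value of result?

Step 1: parent() defines a = 24.
Step 2: inner() reads a = 24 from enclosing scope, returns 24 + 12 = 36.
Step 3: result = 36

The answer is 36.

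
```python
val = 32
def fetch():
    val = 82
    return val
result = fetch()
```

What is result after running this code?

Step 1: Global val = 32.
Step 2: fetch() creates local val = 82, shadowing the global.
Step 3: Returns local val = 82. result = 82

The answer is 82.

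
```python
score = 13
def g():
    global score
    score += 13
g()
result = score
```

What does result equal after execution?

Step 1: score = 13 globally.
Step 2: g() modifies global score: score += 13 = 26.
Step 3: result = 26

The answer is 26.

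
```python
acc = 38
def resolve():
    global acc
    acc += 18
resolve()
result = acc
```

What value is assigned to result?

Step 1: acc = 38 globally.
Step 2: resolve() modifies global acc: acc += 18 = 56.
Step 3: result = 56

The answer is 56.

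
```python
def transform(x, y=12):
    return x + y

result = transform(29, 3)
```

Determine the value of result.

Step 1: transform(29, 3) overrides default y with 3.
Step 2: Returns 29 + 3 = 32.
Step 3: result = 32

The answer is 32.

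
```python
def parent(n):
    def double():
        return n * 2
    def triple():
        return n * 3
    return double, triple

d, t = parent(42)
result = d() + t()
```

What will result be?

Step 1: Both closures capture the same n = 42.
Step 2: d() = 42 * 2 = 84, t() = 42 * 3 = 126.
Step 3: result = 84 + 126 = 210

The answer is 210.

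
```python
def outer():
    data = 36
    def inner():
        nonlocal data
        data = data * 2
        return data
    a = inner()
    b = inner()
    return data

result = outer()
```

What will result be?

Step 1: data starts at 36.
Step 2: First inner(): data = 36 * 2 = 72.
Step 3: Second inner(): data = 72 * 2 = 144.
Step 4: result = 144

The answer is 144.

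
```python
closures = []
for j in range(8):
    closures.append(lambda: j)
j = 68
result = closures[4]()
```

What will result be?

Step 1: Lambdas capture the variable j by reference, not by value.
Step 2: After the loop, j is reassigned to 68.
Step 3: closures[4]() looks up the current j = 68. result = 68

The answer is 68.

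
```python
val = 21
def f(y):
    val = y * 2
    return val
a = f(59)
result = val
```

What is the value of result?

Step 1: Global val = 21.
Step 2: f(59) creates local val = 59 * 2 = 118.
Step 3: Global val unchanged because no global keyword. result = 21

The answer is 21.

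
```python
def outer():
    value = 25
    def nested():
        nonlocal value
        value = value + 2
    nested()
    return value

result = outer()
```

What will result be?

Step 1: outer() sets value = 25.
Step 2: nested() uses nonlocal to modify value in outer's scope: value = 25 + 2 = 27.
Step 3: outer() returns the modified value = 27

The answer is 27.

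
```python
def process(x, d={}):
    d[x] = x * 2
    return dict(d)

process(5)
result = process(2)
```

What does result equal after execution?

Step 1: Mutable default dict is shared across calls.
Step 2: First call adds 5: 10. Second call adds 2: 4.
Step 3: result = {5: 10, 2: 4}

The answer is {5: 10, 2: 4}.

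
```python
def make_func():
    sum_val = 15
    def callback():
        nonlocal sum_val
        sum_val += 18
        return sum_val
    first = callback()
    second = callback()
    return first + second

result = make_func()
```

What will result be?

Step 1: sum_val starts at 15.
Step 2: First call: sum_val = 15 + 18 = 33, returns 33.
Step 3: Second call: sum_val = 33 + 18 = 51, returns 51.
Step 4: result = 33 + 51 = 84

The answer is 84.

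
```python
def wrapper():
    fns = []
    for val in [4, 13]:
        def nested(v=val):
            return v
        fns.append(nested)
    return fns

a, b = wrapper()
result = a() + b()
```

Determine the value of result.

Step 1: Default argument v=val captures val at each iteration.
Step 2: a() returns 4 (captured at first iteration), b() returns 13 (captured at second).
Step 3: result = 4 + 13 = 17

The answer is 17.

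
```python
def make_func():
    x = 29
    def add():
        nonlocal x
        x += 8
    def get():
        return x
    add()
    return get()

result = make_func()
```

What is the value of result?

Step 1: x = 29. add() modifies it via nonlocal, get() reads it.
Step 2: add() makes x = 29 + 8 = 37.
Step 3: get() returns 37. result = 37

The answer is 37.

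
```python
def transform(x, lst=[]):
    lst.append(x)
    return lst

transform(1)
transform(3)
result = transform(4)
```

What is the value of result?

Step 1: Mutable default argument gotcha! The list [] is created once.
Step 2: Each call appends to the SAME list: [1], [1, 3], [1, 3, 4].
Step 3: result = [1, 3, 4]

The answer is [1, 3, 4].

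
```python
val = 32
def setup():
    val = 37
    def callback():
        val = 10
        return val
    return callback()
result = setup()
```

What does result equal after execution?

Step 1: Three scopes define val: global (32), setup (37), callback (10).
Step 2: callback() has its own local val = 10, which shadows both enclosing and global.
Step 3: result = 10 (local wins in LEGB)

The answer is 10.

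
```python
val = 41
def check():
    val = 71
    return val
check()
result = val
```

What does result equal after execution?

Step 1: Global val = 41.
Step 2: check() creates local val = 71 (shadow, not modification).
Step 3: After check() returns, global val is unchanged. result = 41

The answer is 41.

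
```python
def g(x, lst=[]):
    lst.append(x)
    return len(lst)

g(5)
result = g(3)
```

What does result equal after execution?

Step 1: Mutable default list persists between calls.
Step 2: First call: lst = [5], len = 1. Second call: lst = [5, 3], len = 2.
Step 3: result = 2

The answer is 2.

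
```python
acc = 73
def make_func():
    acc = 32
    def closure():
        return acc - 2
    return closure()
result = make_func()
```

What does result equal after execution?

Step 1: make_func() shadows global acc with acc = 32.
Step 2: closure() finds acc = 32 in enclosing scope, computes 32 - 2 = 30.
Step 3: result = 30

The answer is 30.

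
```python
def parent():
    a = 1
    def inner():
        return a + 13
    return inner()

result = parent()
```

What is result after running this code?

Step 1: parent() defines a = 1.
Step 2: inner() reads a = 1 from enclosing scope, returns 1 + 13 = 14.
Step 3: result = 14

The answer is 14.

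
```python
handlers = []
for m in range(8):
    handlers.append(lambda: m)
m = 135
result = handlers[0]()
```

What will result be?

Step 1: Lambdas capture the variable m by reference, not by value.
Step 2: After the loop, m is reassigned to 135.
Step 3: handlers[0]() looks up the current m = 135. result = 135

The answer is 135.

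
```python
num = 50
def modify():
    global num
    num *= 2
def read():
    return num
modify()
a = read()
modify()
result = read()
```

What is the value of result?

Step 1: num = 50.
Step 2: First modify(): num = 50 * 2 = 100.
Step 3: Second modify(): num = 100 * 2 = 200.
Step 4: read() returns 200

The answer is 200.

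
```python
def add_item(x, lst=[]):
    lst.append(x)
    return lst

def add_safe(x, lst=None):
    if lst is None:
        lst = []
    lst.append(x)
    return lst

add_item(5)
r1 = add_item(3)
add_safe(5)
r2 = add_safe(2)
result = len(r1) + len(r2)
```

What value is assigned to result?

Step 1: add_item shares mutable default: after 2 calls, lst = [5, 3], len = 2.
Step 2: add_safe creates fresh list each time: r2 = [2], len = 1.
Step 3: result = 2 + 1 = 3

The answer is 3.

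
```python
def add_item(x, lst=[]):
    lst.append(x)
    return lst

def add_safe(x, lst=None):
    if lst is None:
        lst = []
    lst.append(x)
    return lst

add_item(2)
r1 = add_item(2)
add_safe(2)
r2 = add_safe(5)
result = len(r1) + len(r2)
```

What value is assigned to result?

Step 1: add_item shares mutable default: after 2 calls, lst = [2, 2], len = 2.
Step 2: add_safe creates fresh list each time: r2 = [5], len = 1.
Step 3: result = 2 + 1 = 3

The answer is 3.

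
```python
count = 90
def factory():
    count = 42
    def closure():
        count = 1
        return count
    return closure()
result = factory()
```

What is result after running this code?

Step 1: Three scopes define count: global (90), factory (42), closure (1).
Step 2: closure() has its own local count = 1, which shadows both enclosing and global.
Step 3: result = 1 (local wins in LEGB)

The answer is 1.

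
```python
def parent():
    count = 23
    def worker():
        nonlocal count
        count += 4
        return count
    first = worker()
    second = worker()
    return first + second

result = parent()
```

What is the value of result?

Step 1: count starts at 23.
Step 2: First call: count = 23 + 4 = 27, returns 27.
Step 3: Second call: count = 27 + 4 = 31, returns 31.
Step 4: result = 27 + 31 = 58

The answer is 58.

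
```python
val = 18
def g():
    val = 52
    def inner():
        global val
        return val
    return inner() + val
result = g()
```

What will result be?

Step 1: Global val = 18. g() shadows with local val = 52.
Step 2: inner() uses global keyword, so inner() returns global val = 18.
Step 3: g() returns 18 + 52 = 70

The answer is 70.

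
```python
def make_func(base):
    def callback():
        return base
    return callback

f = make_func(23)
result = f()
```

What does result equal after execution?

Step 1: make_func(23) creates closure capturing base = 23.
Step 2: f() returns the captured base = 23.
Step 3: result = 23

The answer is 23.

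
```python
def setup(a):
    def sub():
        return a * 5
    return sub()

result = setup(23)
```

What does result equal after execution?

Step 1: setup(23) binds parameter a = 23.
Step 2: sub() accesses a = 23 from enclosing scope.
Step 3: result = 23 * 5 = 115

The answer is 115.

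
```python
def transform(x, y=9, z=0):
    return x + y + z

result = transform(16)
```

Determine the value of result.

Step 1: transform(16) uses defaults y = 9, z = 0.
Step 2: Returns 16 + 9 + 0 = 25.
Step 3: result = 25

The answer is 25.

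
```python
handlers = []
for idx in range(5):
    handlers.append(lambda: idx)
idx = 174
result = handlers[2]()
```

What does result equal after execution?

Step 1: Lambdas capture the variable idx by reference, not by value.
Step 2: After the loop, idx is reassigned to 174.
Step 3: handlers[2]() looks up the current idx = 174. result = 174

The answer is 174.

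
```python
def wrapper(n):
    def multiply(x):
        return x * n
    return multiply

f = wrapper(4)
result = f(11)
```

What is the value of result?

Step 1: wrapper(4) returns multiply closure with n = 4.
Step 2: f(11) computes 11 * 4 = 44.
Step 3: result = 44

The answer is 44.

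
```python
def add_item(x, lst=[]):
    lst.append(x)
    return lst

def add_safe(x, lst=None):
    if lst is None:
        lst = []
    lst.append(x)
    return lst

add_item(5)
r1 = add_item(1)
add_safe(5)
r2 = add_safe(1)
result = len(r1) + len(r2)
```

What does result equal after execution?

Step 1: add_item shares mutable default: after 2 calls, lst = [5, 1], len = 2.
Step 2: add_safe creates fresh list each time: r2 = [1], len = 1.
Step 3: result = 2 + 1 = 3

The answer is 3.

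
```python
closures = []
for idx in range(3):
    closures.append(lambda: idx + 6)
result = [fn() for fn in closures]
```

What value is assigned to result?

Step 1: All lambdas capture idx by reference. After the loop, idx = 2.
Step 2: Each call returns 2 + 6 = 8.
Step 3: result = [8, 8, 8]

The answer is [8, 8, 8].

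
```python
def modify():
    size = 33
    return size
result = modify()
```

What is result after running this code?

Step 1: modify() defines size = 33 in its local scope.
Step 2: return size finds the local variable size = 33.
Step 3: result = 33

The answer is 33.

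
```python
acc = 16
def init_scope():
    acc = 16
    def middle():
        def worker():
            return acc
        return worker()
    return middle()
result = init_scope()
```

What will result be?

Step 1: init_scope() defines acc = 16. middle() and worker() have no local acc.
Step 2: worker() checks local (none), enclosing middle() (none), enclosing init_scope() and finds acc = 16.
Step 3: result = 16

The answer is 16.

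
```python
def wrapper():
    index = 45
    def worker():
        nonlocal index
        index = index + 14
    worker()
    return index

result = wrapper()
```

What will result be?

Step 1: wrapper() sets index = 45.
Step 2: worker() uses nonlocal to modify index in wrapper's scope: index = 45 + 14 = 59.
Step 3: wrapper() returns the modified index = 59

The answer is 59.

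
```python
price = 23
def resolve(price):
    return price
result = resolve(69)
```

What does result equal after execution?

Step 1: Global price = 23.
Step 2: resolve(69) takes parameter price = 69, which shadows the global.
Step 3: result = 69

The answer is 69.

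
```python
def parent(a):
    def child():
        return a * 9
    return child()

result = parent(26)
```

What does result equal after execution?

Step 1: parent(26) binds parameter a = 26.
Step 2: child() accesses a = 26 from enclosing scope.
Step 3: result = 26 * 9 = 234

The answer is 234.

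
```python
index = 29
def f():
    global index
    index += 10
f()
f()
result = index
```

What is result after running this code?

Step 1: index = 29.
Step 2: First f(): index = 29 + 10 = 39.
Step 3: Second f(): index = 39 + 10 = 49. result = 49

The answer is 49.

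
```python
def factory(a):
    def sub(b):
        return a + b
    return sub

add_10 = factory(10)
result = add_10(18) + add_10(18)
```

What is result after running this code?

Step 1: add_10 captures a = 10.
Step 2: add_10(18) = 10 + 18 = 28, called twice.
Step 3: result = 28 + 28 = 56

The answer is 56.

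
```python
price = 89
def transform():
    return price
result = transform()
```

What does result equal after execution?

Step 1: price = 89 is defined in the global scope.
Step 2: transform() looks up price. No local price exists, so Python checks the global scope via LEGB rule and finds price = 89.
Step 3: result = 89

The answer is 89.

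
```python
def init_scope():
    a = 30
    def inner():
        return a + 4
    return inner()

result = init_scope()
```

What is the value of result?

Step 1: init_scope() defines a = 30.
Step 2: inner() reads a = 30 from enclosing scope, returns 30 + 4 = 34.
Step 3: result = 34

The answer is 34.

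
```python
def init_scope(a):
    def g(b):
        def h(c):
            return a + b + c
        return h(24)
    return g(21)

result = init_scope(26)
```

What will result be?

Step 1: a = 26, b = 21, c = 24 across three nested scopes.
Step 2: h() accesses all three via LEGB rule.
Step 3: result = 26 + 21 + 24 = 71

The answer is 71.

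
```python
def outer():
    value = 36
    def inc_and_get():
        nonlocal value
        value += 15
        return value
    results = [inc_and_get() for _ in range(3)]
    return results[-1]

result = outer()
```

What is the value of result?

Step 1: value = 36.
Step 2: Three calls to inc_and_get(), each adding 15.
Step 3: Last value = 36 + 15 * 3 = 81

The answer is 81.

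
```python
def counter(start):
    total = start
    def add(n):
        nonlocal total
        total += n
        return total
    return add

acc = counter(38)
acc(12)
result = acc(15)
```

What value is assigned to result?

Step 1: counter(38) creates closure with total = 38.
Step 2: First acc(12): total = 38 + 12 = 50.
Step 3: Second acc(15): total = 50 + 15 = 65. result = 65

The answer is 65.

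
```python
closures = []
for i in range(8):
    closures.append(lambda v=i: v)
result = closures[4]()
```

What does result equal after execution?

Step 1: Default argument v=i captures i's value at each iteration.
Step 2: closures[4] captured v = 4 when i was 4.
Step 3: result = 4

The answer is 4.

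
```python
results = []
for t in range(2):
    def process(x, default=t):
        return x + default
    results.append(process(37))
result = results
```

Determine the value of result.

Step 1: Default argument default=t is evaluated at function definition time.
Step 2: Each iteration creates process with default = current t value.
Step 3: process(37) returns 37 + default. results = [37, 38]

The answer is [37, 38].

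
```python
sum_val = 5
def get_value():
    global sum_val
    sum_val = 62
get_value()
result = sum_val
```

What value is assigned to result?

Step 1: sum_val = 5 globally.
Step 2: get_value() declares global sum_val and sets it to 62.
Step 3: After get_value(), global sum_val = 62. result = 62

The answer is 62.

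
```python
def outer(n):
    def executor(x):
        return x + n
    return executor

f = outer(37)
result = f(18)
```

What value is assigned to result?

Step 1: outer(37) creates a closure that captures n = 37.
Step 2: f(18) calls the closure with x = 18, returning 18 + 37 = 55.
Step 3: result = 55

The answer is 55.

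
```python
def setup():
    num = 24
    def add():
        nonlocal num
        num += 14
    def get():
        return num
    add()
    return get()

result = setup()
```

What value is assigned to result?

Step 1: num = 24. add() modifies it via nonlocal, get() reads it.
Step 2: add() makes num = 24 + 14 = 38.
Step 3: get() returns 38. result = 38

The answer is 38.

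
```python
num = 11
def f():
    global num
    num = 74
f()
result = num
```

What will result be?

Step 1: num = 11 globally.
Step 2: f() declares global num and sets it to 74.
Step 3: After f(), global num = 74. result = 74

The answer is 74.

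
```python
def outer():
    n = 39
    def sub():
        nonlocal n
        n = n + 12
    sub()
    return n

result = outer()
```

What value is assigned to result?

Step 1: outer() sets n = 39.
Step 2: sub() uses nonlocal to modify n in outer's scope: n = 39 + 12 = 51.
Step 3: outer() returns the modified n = 51

The answer is 51.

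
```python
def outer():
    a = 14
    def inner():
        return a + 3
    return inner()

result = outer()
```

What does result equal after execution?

Step 1: outer() defines a = 14.
Step 2: inner() reads a = 14 from enclosing scope, returns 14 + 3 = 17.
Step 3: result = 17

The answer is 17.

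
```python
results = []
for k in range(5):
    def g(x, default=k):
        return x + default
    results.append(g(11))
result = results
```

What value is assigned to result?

Step 1: Default argument default=k is evaluated at function definition time.
Step 2: Each iteration creates g with default = current k value.
Step 3: g(11) returns 11 + default. results = [11, 12, 13, 14, 15]

The answer is [11, 12, 13, 14, 15].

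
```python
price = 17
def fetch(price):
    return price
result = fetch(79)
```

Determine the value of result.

Step 1: Global price = 17.
Step 2: fetch(79) takes parameter price = 79, which shadows the global.
Step 3: result = 79

The answer is 79.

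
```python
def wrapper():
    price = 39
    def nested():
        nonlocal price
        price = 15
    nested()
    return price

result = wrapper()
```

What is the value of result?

Step 1: wrapper() sets price = 39.
Step 2: nested() uses nonlocal to reassign price = 15.
Step 3: result = 15

The answer is 15.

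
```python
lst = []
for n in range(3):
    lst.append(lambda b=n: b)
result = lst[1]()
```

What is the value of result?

Step 1: Default argument b=n captures n's value at each iteration.
Step 2: lst[1] captured b = 1 when n was 1.
Step 3: result = 1

The answer is 1.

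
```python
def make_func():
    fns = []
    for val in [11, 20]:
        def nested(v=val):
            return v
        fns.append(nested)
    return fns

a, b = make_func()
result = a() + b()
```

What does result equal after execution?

Step 1: Default argument v=val captures val at each iteration.
Step 2: a() returns 11 (captured at first iteration), b() returns 20 (captured at second).
Step 3: result = 11 + 20 = 31

The answer is 31.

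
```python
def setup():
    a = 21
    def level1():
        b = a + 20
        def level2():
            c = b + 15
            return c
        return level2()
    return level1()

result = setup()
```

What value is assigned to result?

Step 1: a = 21. b = a + 20 = 41.
Step 2: c = b + 15 = 41 + 15 = 56.
Step 3: result = 56

The answer is 56.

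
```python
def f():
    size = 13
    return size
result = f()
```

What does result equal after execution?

Step 1: f() defines size = 13 in its local scope.
Step 2: return size finds the local variable size = 13.
Step 3: result = 13

The answer is 13.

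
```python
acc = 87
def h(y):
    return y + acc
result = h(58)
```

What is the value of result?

Step 1: acc = 87 is defined globally.
Step 2: h(58) uses parameter y = 58 and looks up acc from global scope = 87.
Step 3: result = 58 + 87 = 145

The answer is 145.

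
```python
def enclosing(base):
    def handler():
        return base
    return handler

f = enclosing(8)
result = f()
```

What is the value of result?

Step 1: enclosing(8) creates closure capturing base = 8.
Step 2: f() returns the captured base = 8.
Step 3: result = 8

The answer is 8.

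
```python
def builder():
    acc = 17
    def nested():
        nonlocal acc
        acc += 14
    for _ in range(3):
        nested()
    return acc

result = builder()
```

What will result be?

Step 1: acc = 17.
Step 2: nested() is called 3 times in a loop, each adding 14 via nonlocal.
Step 3: acc = 17 + 14 * 3 = 59

The answer is 59.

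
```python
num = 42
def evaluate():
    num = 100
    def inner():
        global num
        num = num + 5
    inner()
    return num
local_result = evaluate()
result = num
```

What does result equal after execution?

Step 1: Global num = 42. evaluate() creates local num = 100.
Step 2: inner() declares global num and adds 5: global num = 42 + 5 = 47.
Step 3: evaluate() returns its local num = 100 (unaffected by inner).
Step 4: result = global num = 47

The answer is 47.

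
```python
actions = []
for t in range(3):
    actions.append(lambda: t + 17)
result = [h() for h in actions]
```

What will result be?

Step 1: All lambdas capture t by reference. After the loop, t = 2.
Step 2: Each call returns 2 + 17 = 19.
Step 3: result = [19, 19, 19]

The answer is [19, 19, 19].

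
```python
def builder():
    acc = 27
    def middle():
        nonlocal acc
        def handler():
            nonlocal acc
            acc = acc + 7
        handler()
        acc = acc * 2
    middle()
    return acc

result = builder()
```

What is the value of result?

Step 1: acc = 27.
Step 2: handler() adds 7: acc = 27 + 7 = 34.
Step 3: middle() doubles: acc = 34 * 2 = 68.
Step 4: result = 68

The answer is 68.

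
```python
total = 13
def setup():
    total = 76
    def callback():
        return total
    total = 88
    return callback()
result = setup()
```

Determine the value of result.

Step 1: setup() sets total = 76, then later total = 88.
Step 2: callback() is called after total is reassigned to 88. Closures capture variables by reference, not by value.
Step 3: result = 88

The answer is 88.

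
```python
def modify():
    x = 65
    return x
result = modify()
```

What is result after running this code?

Step 1: modify() defines x = 65 in its local scope.
Step 2: return x finds the local variable x = 65.
Step 3: result = 65

The answer is 65.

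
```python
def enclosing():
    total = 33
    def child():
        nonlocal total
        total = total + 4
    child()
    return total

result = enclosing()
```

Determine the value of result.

Step 1: enclosing() sets total = 33.
Step 2: child() uses nonlocal to modify total in enclosing's scope: total = 33 + 4 = 37.
Step 3: enclosing() returns the modified total = 37

The answer is 37.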